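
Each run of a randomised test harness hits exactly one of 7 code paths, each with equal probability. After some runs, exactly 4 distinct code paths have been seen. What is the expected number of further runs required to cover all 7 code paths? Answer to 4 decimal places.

From k distinct to k+1 distinct takes on average 7/(7-k) runs.
Sum over k = 4,...,6: E = 7/3 + 7/2 + 7/1 = 12.83333.

12.8333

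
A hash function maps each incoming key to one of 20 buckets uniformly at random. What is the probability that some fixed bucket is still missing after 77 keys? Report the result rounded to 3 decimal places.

0.019

On each key the fixed bucket fails to appear with probability 19/20.
P(still missing after 77) = (19/20)^77 = 0.0193.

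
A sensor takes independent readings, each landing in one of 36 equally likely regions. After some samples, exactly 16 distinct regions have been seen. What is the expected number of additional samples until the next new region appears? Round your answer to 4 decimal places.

1.8000

The number of samples until the next new region is geometric with success probability 20/36, so its mean is 36/20.
E = 36/20 = 1.80000.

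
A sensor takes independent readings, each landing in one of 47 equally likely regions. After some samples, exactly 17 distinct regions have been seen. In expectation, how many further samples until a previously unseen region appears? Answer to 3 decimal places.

1.567

Each sample yields a new region with probability (47-17)/47 = 30/47, so the wait is geometric with mean 47/30.
E = 47/30 = 1.5667.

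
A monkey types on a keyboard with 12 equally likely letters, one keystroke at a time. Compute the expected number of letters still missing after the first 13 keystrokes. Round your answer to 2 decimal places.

3.87

For each letter, P(unseen after 13) = (11/12)^13 = 0.323.
By linearity of expectation, E[unseen] = 12·(11/12)^13 = 3.872.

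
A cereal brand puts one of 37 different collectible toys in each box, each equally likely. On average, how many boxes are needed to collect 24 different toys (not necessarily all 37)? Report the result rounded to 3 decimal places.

With k distinct toys already seen, the next new one arrives after an expected 37/(37-k) boxes.
Sum over k = 0,...,23: E = 37/37 + 37/36 + 37/35 + ... + 37/15 + 37/14 = 37.7937.

37.794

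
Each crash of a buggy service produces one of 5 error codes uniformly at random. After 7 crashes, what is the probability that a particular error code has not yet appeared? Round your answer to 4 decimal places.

0.2097

Each crash misses the fixed error code with probability (5-1)/5 = 4/5, independently.
P(still missing after 7) = (4/5)^7 = 0.20972.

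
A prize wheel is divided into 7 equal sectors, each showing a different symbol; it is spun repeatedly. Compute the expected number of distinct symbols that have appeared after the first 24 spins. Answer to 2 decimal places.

For each symbol, P(seen in 24 spins) = 1 - (6/7)^24 = 0.975.
By linearity of expectation, E[distinct seen] = 7·(1 - (6/7)^24) = 6.827.

6.83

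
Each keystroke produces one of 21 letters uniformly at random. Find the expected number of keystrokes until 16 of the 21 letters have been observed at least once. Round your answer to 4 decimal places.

28.6025

With k distinct letters already seen, the next new one arrives after an expected 21/(21-k) keystrokes.
Sum over k = 0,...,15: E = 21/21 + 21/20 + 21/19 + ... + 21/7 + 21/6 = 28.60253.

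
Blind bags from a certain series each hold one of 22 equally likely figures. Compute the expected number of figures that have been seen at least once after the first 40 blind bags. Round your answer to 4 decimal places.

For each figure, P(seen in 40 blind bags) = 1 - (21/22)^40 = 0.84445.
By linearity of expectation, E[distinct seen] = 22·(1 - (21/22)^40) = 18.57794.

18.5779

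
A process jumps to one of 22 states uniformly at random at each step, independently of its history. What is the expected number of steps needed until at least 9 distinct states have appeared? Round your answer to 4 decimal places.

Going from k to k+1 distinct takes a geometric number of steps with mean 22/(22-k).
Sum over k = 0,...,8: E = 22/22 + 22/21 + 22/20 + ... + 22/15 + 22/14 = 11.23495.

11.2349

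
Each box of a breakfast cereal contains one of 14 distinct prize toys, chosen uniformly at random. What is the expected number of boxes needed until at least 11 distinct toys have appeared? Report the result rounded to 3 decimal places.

With k distinct toys already seen, the next new one arrives after an expected 14/(14-k) boxes.
Sum over k = 0,...,10: E = 14/14 + 14/13 + 14/12 + ... + 14/5 + 14/4 = 19.8552.

19.855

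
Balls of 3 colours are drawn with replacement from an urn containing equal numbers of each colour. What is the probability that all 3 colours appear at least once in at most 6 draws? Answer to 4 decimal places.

0.7407

By inclusion–exclusion over which colours are missing,
P(all seen) = Σ_{j=0}^{3} (-1)^j C(3,j)((3-j)/3)^6
= 1.00000 - 0.26337 + 0.00412 - 0.00000
= 0.74074.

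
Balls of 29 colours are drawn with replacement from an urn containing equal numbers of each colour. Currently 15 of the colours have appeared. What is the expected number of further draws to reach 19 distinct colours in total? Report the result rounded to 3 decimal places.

From k distinct to k+1 distinct takes on average 29/(29-k) draws.
Sum over k = 15,...,18: E = 29/14 + 29/13 + 29/12 + 29/11 = 9.3552.

9.355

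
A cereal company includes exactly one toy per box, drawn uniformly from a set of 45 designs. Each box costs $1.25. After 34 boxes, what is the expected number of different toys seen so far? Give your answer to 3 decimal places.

24.041

For each toy, P(seen in 34 boxes) = 1 - (44/45)^34 = 0.5342.
By linearity of expectation, E[distinct seen] = 45·(1 - (44/45)^34) = 24.0406.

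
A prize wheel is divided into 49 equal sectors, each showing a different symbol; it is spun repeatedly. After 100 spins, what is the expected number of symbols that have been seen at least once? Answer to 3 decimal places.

For each symbol, P(seen in 100 spins) = 1 - (48/49)^100 = 0.8728.
By linearity of expectation, E[distinct seen] = 49·(1 - (48/49)^100) = 42.7668.

42.767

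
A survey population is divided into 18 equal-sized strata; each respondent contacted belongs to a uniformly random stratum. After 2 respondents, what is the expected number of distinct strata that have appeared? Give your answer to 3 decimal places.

For each stratum, P(seen in 2 respondents) = 1 - (17/18)^2 = 0.1080.
By linearity of expectation, E[distinct seen] = 18·(1 - (17/18)^2) = 1.9444.

1.944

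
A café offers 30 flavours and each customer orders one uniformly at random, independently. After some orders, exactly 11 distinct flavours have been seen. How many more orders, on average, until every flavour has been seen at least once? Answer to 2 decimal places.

From k distinct to k+1 distinct takes on average 30/(30-k) orders.
Sum over k = 11,...,29: E = 30/19 + 30/18 + 30/17 + ... + 30/2 + 30/1 = 106.432.

106.43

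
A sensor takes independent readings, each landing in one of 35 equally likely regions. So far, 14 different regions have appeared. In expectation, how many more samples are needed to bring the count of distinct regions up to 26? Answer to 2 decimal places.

28.57

With k distinct regions already seen, the next new one takes an expected 35/(35-k) samples.
Sum over k = 14,...,25: E = 35/21 + 35/20 + 35/19 + ... + 35/11 + 35/10 = 28.574.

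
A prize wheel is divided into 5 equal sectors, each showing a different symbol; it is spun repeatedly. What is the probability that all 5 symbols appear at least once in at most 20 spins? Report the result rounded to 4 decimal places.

0.9427

Let A_i be the event that symbol i is missing after 20 spins. By inclusion–exclusion on the A_i,
P(all seen) = Σ_{j=0}^{5} (-1)^j C(5,j)((5-j)/5)^20
= 1.00000 - 0.05765 + 0.00037 - 0.00000 + 0.00000 - 0.00000
= 0.94272.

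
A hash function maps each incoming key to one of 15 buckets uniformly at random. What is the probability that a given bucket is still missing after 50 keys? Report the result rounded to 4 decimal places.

0.0318

Each key misses the fixed bucket with probability (15-1)/15 = 14/15, independently.
P(still missing after 50) = (14/15)^50 = 0.03176.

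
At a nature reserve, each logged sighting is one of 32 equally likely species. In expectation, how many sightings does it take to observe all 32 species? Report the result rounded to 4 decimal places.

129.8718

After k distinct species have appeared, the next sighting gives a new one with probability (32-k)/32, so the expected wait for the (k+1)-th is 32/(32-k).
E[T] = 32/32 + 32/31 + 32/30 + ... + 32/2 + 32/1 = 32·H_{32}.
H_{32} = 4.05850, so E[T] = 129.87185.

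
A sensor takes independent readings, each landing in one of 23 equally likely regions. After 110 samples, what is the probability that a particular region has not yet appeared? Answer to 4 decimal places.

On each sample the fixed region fails to appear with probability 22/23.
P(still missing after 110) = (22/23)^110 = 0.00752.

0.0075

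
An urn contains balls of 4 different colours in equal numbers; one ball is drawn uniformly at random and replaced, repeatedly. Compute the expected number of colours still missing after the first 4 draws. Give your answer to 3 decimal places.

1.266

For each colour, P(unseen after 4) = (3/4)^4 = 0.3164.
By linearity of expectation, E[unseen] = 4·(3/4)^4 = 1.2656.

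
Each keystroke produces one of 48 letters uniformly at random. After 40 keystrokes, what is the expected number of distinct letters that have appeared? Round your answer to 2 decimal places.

For each letter, P(seen in 40 keystrokes) = 1 - (47/48)^40 = 0.569.
By linearity of expectation, E[distinct seen] = 48·(1 - (47/48)^40) = 27.322.

27.32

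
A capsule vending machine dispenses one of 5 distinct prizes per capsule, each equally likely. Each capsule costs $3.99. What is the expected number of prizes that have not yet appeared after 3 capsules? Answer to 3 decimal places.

2.560

For each prize, P(unseen after 3) = (4/5)^3 = 0.5120.
By linearity of expectation, E[unseen] = 5·(4/5)^3 = 2.5600.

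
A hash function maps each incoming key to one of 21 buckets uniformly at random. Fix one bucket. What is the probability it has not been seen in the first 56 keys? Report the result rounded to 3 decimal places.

Each key misses the fixed bucket with probability (21-1)/21 = 20/21, independently.
P(still missing after 56) = (20/21)^56 = 0.0651.

0.065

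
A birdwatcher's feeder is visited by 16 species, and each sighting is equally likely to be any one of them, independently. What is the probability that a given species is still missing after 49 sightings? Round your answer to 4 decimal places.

On each sighting the fixed species fails to appear with probability 15/16.
P(still missing after 49) = (15/16)^49 = 0.04232.

0.0423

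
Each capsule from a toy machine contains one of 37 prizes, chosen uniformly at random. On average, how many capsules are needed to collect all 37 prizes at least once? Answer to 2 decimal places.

After k distinct prizes have appeared, the next capsule gives a new one with probability (37-k)/37, so the expected wait for the (k+1)-th is 37/(37-k).
E[T] = 37/37 + 37/36 + 37/35 + ... + 37/2 + 37/1 = 37·H_{37}.
H_{37} = 4.202, so E[T] = 155.459.

155.46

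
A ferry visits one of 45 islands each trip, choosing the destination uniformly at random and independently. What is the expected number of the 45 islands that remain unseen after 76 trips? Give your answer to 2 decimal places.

8.16

For each island, P(unseen after 76) = (44/45)^76 = 0.181.
By linearity of expectation, E[unseen] = 45·(44/45)^76 = 8.156.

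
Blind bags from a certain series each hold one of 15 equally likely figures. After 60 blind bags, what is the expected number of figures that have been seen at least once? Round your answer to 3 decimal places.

14.761

For each figure, P(seen in 60 blind bags) = 1 - (14/15)^60 = 0.9841.
By linearity of expectation, E[distinct seen] = 15·(1 - (14/15)^60) = 14.7611.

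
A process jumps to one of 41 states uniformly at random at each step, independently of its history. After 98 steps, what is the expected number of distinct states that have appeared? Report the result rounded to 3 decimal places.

37.354

For each state, P(seen in 98 steps) = 1 - (40/41)^98 = 0.9111.
By linearity of expectation, E[distinct seen] = 41·(1 - (40/41)^98) = 37.3538.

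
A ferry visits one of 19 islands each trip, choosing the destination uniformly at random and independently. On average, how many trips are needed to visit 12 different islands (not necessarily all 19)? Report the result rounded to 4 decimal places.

18.1428

With k distinct islands already seen, the next new one arrives after an expected 19/(19-k) trips.
Sum over k = 0,...,11: E = 19/19 + 19/18 + 19/17 + ... + 19/9 + 19/8 = 18.14277.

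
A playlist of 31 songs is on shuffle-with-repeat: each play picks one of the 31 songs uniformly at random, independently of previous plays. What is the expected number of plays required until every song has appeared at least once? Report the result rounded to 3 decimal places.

The wait to go from k to k+1 distinct songs is geometric with mean 31/(31-k).
E[T] = 31/31 + 31/30 + 31/29 + ... + 31/2 + 31/1 = 31·H_{31}.
H_{31} = 4.0272, so E[T] = 124.8446.

124.845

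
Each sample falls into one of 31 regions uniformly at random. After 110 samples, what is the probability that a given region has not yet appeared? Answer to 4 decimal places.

On each sample the fixed region fails to appear with probability 30/31.
P(still missing after 110) = (30/31)^110 = 0.02714.

0.0271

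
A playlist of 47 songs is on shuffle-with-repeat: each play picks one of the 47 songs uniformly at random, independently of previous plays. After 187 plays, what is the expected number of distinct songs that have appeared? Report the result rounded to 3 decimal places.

For each song, P(seen in 187 plays) = 1 - (46/47)^187 = 0.9821.
By linearity of expectation, E[distinct seen] = 47·(1 - (46/47)^187) = 46.1576.

46.158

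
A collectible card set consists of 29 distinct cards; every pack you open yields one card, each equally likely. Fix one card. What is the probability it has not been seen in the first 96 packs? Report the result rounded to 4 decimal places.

On each pack the fixed card fails to appear with probability 28/29.
P(still missing after 96) = (28/29)^96 = 0.03443.

0.0344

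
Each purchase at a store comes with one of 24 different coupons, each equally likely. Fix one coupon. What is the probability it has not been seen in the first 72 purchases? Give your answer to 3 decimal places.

Each purchase misses the fixed coupon with probability (24-1)/24 = 23/24, independently.
P(still missing after 72) = (23/24)^72 = 0.0467.

0.047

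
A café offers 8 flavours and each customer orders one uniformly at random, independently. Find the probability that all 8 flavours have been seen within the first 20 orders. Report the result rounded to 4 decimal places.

By inclusion–exclusion over which flavours are missing,
P(all seen) = Σ_{j=0}^{8} (-1)^j C(8,j)((8-j)/8)^20
= 1.00000 - 0.55367 + 0.08879 - 0.00463 + 0.00007 - 0.00000 + 0.00000 - 0.00000 + 0.00000
= 0.53056.

0.5306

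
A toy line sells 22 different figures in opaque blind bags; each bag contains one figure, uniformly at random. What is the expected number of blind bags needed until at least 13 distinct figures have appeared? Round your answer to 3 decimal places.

With k distinct figures already seen, the next new one arrives after an expected 22/(22-k) blind bags.
Sum over k = 0,...,12: E = 22/22 + 22/21 + 22/20 + ... + 22/11 + 22/10 = 18.9606.

18.961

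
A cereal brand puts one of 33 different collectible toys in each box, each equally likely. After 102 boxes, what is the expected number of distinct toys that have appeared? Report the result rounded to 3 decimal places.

31.570

For each toy, P(seen in 102 boxes) = 1 - (32/33)^102 = 0.9567.
By linearity of expectation, E[distinct seen] = 33·(1 - (32/33)^102) = 31.5698.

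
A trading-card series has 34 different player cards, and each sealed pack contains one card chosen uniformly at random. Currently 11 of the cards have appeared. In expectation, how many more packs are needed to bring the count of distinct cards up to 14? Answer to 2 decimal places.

The wait to go from k to k+1 distinct cards is geometric with mean 34/(34-k).
Sum over k = 11,...,13: E = 34/23 + 34/22 + 34/21 = 4.643.

4.64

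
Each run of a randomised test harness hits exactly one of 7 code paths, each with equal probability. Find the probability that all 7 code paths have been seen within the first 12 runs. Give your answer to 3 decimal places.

0.228

By inclusion–exclusion over which code paths are missing,
P(all seen) = Σ_{j=0}^{7} (-1)^j C(7,j)((7-j)/7)^12
= 1.0000 - 1.1009 + 0.3704 - 0.0424 + 0.0013 - 0.0000 + 0.0000 - 0.0000
= 0.2285.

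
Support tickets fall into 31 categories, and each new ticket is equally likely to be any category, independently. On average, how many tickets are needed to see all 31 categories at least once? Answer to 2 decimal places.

124.84

Split into phases: going from k distinct to k+1 distinct takes on average 31/(31-k) tickets.
E[T] = 31/31 + 31/30 + 31/29 + ... + 31/2 + 31/1 = 31·H_{31}.
H_{31} = 4.027, so E[T] = 124.845.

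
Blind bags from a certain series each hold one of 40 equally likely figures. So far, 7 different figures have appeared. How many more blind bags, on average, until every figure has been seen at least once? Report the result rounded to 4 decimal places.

The wait to go from k to k+1 distinct figures is geometric with mean 40/(40-k).
Sum over k = 7,...,39: E = 40/33 + 40/32 + 40/31 + ... + 40/2 + 40/1 = 163.55193.

163.5519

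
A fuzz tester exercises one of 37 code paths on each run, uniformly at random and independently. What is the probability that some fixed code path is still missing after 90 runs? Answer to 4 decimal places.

0.0849

On each run the fixed code path fails to appear with probability 36/37.
P(still missing after 90) = (36/37)^90 = 0.08493.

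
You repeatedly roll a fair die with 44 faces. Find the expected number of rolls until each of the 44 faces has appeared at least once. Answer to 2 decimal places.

After k distinct faces have appeared, the next roll gives a new one with probability (44-k)/44, so the expected wait for the (k+1)-th is 44/(44-k).
E[T] = 44/44 + 44/43 + 44/42 + ... + 44/2 + 44/1 = 44·H_{44}.
H_{44} = 4.373, so E[T] = 192.400.

192.40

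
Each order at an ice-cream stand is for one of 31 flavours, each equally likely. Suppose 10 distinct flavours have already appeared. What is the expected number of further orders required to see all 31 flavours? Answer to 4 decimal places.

113.0061

From k distinct to k+1 distinct takes on average 31/(31-k) orders.
Sum over k = 10,...,30: E = 31/21 + 31/20 + 31/19 + ... + 31/2 + 31/1 = 113.00612.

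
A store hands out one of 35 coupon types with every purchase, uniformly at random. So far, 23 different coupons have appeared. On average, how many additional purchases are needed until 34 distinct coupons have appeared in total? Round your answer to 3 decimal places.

73.612

With k distinct coupons already seen, the next new one takes an expected 35/(35-k) purchases.
Sum over k = 23,...,33: E = 35/12 + 35/11 + 35/10 + ... + 35/3 + 35/2 = 73.6124.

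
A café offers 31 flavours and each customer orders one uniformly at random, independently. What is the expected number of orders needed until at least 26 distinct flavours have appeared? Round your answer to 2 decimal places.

54.06

With k distinct flavours already seen, the next new one arrives after an expected 31/(31-k) orders.
Sum over k = 0,...,25: E = 31/31 + 31/30 + 31/29 + ... + 31/7 + 31/6 = 54.061.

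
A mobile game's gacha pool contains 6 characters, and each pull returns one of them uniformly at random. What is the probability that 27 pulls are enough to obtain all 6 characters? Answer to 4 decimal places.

By inclusion–exclusion over which characters are missing,
P(all seen) = Σ_{j=0}^{6} (-1)^j C(6,j)((6-j)/6)^27
= 1.00000 - 0.04368 + 0.00026 - 0.00000 + 0.00000 - 0.00000 + 0.00000
= 0.95659.

0.9566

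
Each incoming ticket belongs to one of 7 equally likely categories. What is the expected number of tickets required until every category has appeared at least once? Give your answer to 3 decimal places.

After k distinct categories have appeared, the next ticket gives a new one with probability (7-k)/7, so the expected wait for the (k+1)-th is 7/(7-k).
E[T] = 7/7 + 7/6 + 7/5 + ... + 7/2 + 7/1 = 7·H_{7}.
H_{7} = 2.5929, so E[T] = 18.1500.

18.150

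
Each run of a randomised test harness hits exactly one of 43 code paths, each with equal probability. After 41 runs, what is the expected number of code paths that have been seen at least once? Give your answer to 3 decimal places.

26.614

For each code path, P(seen in 41 runs) = 1 - (42/43)^41 = 0.6189.
By linearity of expectation, E[distinct seen] = 43·(1 - (42/43)^41) = 26.6136.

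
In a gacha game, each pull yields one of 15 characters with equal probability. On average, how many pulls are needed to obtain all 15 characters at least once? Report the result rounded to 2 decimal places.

Split into phases: going from k distinct to k+1 distinct takes on average 15/(15-k) pulls.
E[T] = 15/15 + 15/14 + 15/13 + ... + 15/2 + 15/1 = 15·H_{15}.
H_{15} = 3.318, so E[T] = 49.773.

49.77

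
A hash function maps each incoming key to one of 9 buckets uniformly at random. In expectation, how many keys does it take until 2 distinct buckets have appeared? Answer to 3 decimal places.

2.125

With k distinct buckets already seen, the next new one arrives after an expected 9/(9-k) keys.
Sum over k = 0,...,1: E = 9/9 + 9/8 = 2.1250.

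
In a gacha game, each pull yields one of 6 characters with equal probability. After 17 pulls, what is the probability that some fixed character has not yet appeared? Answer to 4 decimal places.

Each pull misses the fixed character with probability (6-1)/6 = 5/6, independently.
P(still missing after 17) = (5/6)^17 = 0.04507.

0.0451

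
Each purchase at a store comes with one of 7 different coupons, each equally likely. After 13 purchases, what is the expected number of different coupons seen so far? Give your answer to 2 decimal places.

For each coupon, P(seen in 13 purchases) = 1 - (6/7)^13 = 0.865.
By linearity of expectation, E[distinct seen] = 7·(1 - (6/7)^13) = 6.056.

6.06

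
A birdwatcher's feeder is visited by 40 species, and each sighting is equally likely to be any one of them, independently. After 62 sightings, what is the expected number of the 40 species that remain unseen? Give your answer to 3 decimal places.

For each species, P(unseen after 62) = (39/40)^62 = 0.2081.
By linearity of expectation, E[unseen] = 40·(39/40)^62 = 8.3243.

8.324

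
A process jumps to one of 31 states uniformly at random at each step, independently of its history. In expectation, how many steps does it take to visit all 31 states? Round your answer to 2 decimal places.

124.84

Split into phases: going from k distinct to k+1 distinct takes on average 31/(31-k) steps.
E[T] = 31/31 + 31/30 + 31/29 + ... + 31/2 + 31/1 = 31·H_{31}.
H_{31} = 4.027, so E[T] = 124.845.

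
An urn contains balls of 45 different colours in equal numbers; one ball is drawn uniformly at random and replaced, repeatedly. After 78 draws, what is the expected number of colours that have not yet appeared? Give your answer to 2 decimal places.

7.80

For each colour, P(unseen after 78) = (44/45)^78 = 0.173.
By linearity of expectation, E[unseen] = 45·(44/45)^78 = 7.797.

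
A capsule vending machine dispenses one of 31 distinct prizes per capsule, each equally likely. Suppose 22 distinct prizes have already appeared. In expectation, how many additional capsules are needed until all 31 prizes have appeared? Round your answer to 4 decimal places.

With k distinct prizes already seen, the next new one takes an expected 31/(31-k) capsules.
Sum over k = 22,...,30: E = 31/9 + 31/8 + 31/7 + ... + 31/2 + 31/1 = 87.69802.

87.6980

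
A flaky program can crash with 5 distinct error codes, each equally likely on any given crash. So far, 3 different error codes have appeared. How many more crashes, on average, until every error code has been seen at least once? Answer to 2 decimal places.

With k distinct error codes already seen, the next new one takes an expected 5/(5-k) crashes.
Sum over k = 3,...,4: E = 5/2 + 5/1 = 7.500.

7.50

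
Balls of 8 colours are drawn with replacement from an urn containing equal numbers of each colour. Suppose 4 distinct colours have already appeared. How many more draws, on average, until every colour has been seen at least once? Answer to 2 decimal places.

16.67

With k distinct colours already seen, the next new one takes an expected 8/(8-k) draws.
Sum over k = 4,...,7: E = 8/4 + 8/3 + 8/2 + 8/1 = 16.667.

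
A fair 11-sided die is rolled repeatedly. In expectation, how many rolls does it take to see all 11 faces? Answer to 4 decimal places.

33.2187

The wait to go from k to k+1 distinct faces is geometric with mean 11/(11-k).
E[T] = 11/11 + 11/10 + 11/9 + ... + 11/2 + 11/1 = 11·H_{11}.
H_{11} = 3.01988, so E[T] = 33.21865.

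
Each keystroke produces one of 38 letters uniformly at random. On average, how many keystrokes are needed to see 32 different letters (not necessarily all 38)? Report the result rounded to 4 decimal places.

Going from k to k+1 distinct takes a geometric number of keystrokes with mean 38/(38-k).
Sum over k = 0,...,31: E = 38/38 + 38/37 + 38/36 + ... + 38/8 + 38/7 = 67.56028.

67.5603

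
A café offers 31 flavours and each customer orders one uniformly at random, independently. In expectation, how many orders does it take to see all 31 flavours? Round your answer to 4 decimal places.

After k distinct flavours have appeared, the next order gives a new one with probability (31-k)/31, so the expected wait for the (k+1)-th is 31/(31-k).
E[T] = 31/31 + 31/30 + 31/29 + ... + 31/2 + 31/1 = 31·H_{31}.
H_{31} = 4.02725, so E[T] = 124.84460.

124.8446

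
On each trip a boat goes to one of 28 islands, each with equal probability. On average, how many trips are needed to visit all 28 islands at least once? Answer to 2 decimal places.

109.96

After k distinct islands have appeared, the next trip gives a new one with probability (28-k)/28, so the expected wait for the (k+1)-th is 28/(28-k).
E[T] = 28/28 + 28/27 + 28/26 + ... + 28/2 + 28/1 = 28·H_{28}.
H_{28} = 3.927, so E[T] = 109.961.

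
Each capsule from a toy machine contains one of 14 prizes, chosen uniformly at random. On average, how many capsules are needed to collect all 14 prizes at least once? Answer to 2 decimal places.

45.52

Split into phases: going from k distinct to k+1 distinct takes on average 14/(14-k) capsules.
E[T] = 14/14 + 14/13 + 14/12 + ... + 14/2 + 14/1 = 14·H_{14}.
H_{14} = 3.252, so E[T] = 45.522.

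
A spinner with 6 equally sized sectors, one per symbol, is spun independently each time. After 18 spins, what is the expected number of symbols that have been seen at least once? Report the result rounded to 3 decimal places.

5.775

For each symbol, P(seen in 18 spins) = 1 - (5/6)^18 = 0.9624.
By linearity of expectation, E[distinct seen] = 6·(1 - (5/6)^18) = 5.7746.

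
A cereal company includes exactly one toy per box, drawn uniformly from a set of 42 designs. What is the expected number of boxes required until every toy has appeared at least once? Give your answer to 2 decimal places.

181.72

Split into phases: going from k distinct to k+1 distinct takes on average 42/(42-k) boxes.
E[T] = 42/42 + 42/41 + 42/40 + ... + 42/2 + 42/1 = 42·H_{42}.
H_{42} = 4.327, so E[T] = 181.723.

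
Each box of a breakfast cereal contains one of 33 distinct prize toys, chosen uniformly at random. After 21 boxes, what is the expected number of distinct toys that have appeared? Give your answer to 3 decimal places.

For each toy, P(seen in 21 boxes) = 1 - (32/33)^21 = 0.4760.
By linearity of expectation, E[distinct seen] = 33·(1 - (32/33)^21) = 15.7070.

15.707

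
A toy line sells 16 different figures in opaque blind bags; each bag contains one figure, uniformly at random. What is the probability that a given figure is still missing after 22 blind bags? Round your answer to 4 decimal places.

0.2418

Each blind bag misses the fixed figure with probability (16-1)/16 = 15/16, independently.
P(still missing after 22) = (15/16)^22 = 0.24175.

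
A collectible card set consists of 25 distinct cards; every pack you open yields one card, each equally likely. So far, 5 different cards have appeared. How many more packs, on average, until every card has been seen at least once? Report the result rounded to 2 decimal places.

89.94

The wait to go from k to k+1 distinct cards is geometric with mean 25/(25-k).
Sum over k = 5,...,24: E = 25/20 + 25/19 + 25/18 + ... + 25/2 + 25/1 = 89.943.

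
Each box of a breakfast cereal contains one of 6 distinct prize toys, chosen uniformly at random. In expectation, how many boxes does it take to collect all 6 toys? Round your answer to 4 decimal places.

14.7000

Split into phases: going from k distinct to k+1 distinct takes on average 6/(6-k) boxes.
E[T] = 6/6 + 6/5 + 6/4 + 6/3 + 6/2 + 6/1 = 6·H_{6}.
H_{6} = 2.45000, so E[T] = 14.70000.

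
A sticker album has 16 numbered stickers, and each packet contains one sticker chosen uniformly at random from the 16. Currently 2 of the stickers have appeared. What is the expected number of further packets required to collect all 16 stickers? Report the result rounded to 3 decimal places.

52.025

The wait to go from k to k+1 distinct stickers is geometric with mean 16/(16-k).
Sum over k = 2,...,15: E = 16/14 + 16/13 + 16/12 + ... + 16/2 + 16/1 = 52.0250.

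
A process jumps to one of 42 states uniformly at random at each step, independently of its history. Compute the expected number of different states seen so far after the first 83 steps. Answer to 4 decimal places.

36.3165

For each state, P(seen in 83 steps) = 1 - (41/42)^83 = 0.86468.
By linearity of expectation, E[distinct seen] = 42·(1 - (41/42)^83) = 36.31647.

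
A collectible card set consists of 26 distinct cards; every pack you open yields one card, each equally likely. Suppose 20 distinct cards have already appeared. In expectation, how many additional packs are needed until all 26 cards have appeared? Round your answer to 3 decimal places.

The wait to go from k to k+1 distinct cards is geometric with mean 26/(26-k).
Sum over k = 20,...,25: E = 26/6 + 26/5 + 26/4 + 26/3 + 26/2 + 26/1 = 63.7000.

63.700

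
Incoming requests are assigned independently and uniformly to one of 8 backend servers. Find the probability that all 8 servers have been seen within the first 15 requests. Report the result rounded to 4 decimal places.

0.2482

By inclusion–exclusion over which servers are missing,
P(all seen) = Σ_{j=0}^{8} (-1)^j C(8,j)((8-j)/8)^15
= 1.00000 - 1.07947 + 0.37418 - 0.04857 + 0.00214 - 0.00002 + 0.00000 - 0.00000 + 0.00000
= 0.24825.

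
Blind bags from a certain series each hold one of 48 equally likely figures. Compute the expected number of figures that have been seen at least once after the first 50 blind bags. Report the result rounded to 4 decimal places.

31.2478

For each figure, P(seen in 50 blind bags) = 1 - (47/48)^50 = 0.65100.
By linearity of expectation, E[distinct seen] = 48·(1 - (47/48)^50) = 31.24778.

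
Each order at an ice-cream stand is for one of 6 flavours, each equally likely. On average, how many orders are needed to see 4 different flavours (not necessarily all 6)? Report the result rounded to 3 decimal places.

5.700

Going from k to k+1 distinct takes a geometric number of orders with mean 6/(6-k).
Sum over k = 0,...,3: E = 6/6 + 6/5 + 6/4 + 6/3 = 5.7000.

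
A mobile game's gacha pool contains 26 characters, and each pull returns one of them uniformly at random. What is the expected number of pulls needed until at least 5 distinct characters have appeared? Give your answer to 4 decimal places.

5.4356

Going from k to k+1 distinct takes a geometric number of pulls with mean 26/(26-k).
Sum over k = 0,...,4: E = 26/26 + 26/25 + 26/24 + 26/23 + 26/22 = 5.43559.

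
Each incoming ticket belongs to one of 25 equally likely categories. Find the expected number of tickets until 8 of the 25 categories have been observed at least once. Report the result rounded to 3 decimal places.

9.410

With k distinct categories already seen, the next new one arrives after an expected 25/(25-k) tickets.
Sum over k = 0,...,7: E = 25/25 + 25/24 + 25/23 + ... + 25/19 + 25/18 = 9.4101.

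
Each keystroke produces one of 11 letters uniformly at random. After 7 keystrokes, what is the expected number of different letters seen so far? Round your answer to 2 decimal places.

5.36

For each letter, P(seen in 7 keystrokes) = 1 - (10/11)^7 = 0.487.
By linearity of expectation, E[distinct seen] = 11·(1 - (10/11)^7) = 5.355.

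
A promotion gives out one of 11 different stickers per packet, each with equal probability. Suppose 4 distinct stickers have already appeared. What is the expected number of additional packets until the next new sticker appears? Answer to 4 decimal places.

The number of packets until the next new sticker is geometric with success probability 7/11, so its mean is 11/7.
E = 11/7 = 1.57143.

1.5714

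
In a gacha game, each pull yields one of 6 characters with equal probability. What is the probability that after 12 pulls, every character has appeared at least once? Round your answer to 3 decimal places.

By inclusion–exclusion over which characters are missing,
P(all seen) = Σ_{j=0}^{6} (-1)^j C(6,j)((6-j)/6)^12
= 1.0000 - 0.6729 + 0.1156 - 0.0049 + 0.0000 - 0.0000 + 0.0000
= 0.4378.

0.438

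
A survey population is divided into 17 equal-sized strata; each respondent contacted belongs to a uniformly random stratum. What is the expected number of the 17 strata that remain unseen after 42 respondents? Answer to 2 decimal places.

For each stratum, P(unseen after 42) = (16/17)^42 = 0.078.
By linearity of expectation, E[unseen] = 17·(16/17)^42 = 1.332.

1.33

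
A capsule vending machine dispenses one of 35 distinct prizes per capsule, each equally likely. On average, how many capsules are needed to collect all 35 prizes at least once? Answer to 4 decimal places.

145.1373

After k distinct prizes have appeared, the next capsule gives a new one with probability (35-k)/35, so the expected wait for the (k+1)-th is 35/(35-k).
E[T] = 35/35 + 35/34 + 35/33 + ... + 35/2 + 35/1 = 35·H_{35}.
H_{35} = 4.14678, so E[T] = 145.13735.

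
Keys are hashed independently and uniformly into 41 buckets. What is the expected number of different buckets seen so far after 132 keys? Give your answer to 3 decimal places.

39.425

For each bucket, P(seen in 132 keys) = 1 - (40/41)^132 = 0.9616.
By linearity of expectation, E[distinct seen] = 41·(1 - (40/41)^132) = 39.4252.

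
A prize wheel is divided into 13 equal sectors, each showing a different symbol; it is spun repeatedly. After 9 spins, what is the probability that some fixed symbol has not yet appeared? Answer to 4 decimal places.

0.4866

Each spin misses the fixed symbol with probability (13-1)/13 = 12/13, independently.
P(still missing after 9) = (12/13)^9 = 0.48657.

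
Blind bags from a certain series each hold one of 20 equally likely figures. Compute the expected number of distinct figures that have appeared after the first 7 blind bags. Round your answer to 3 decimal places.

6.033

For each figure, P(seen in 7 blind bags) = 1 - (19/20)^7 = 0.3017.
By linearity of expectation, E[distinct seen] = 20·(1 - (19/20)^7) = 6.0333.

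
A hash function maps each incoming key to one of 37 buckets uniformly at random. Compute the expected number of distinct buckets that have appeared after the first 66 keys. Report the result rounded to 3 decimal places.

For each bucket, P(seen in 66 keys) = 1 - (36/37)^66 = 0.8361.
By linearity of expectation, E[distinct seen] = 37·(1 - (36/37)^66) = 30.9347.

30.935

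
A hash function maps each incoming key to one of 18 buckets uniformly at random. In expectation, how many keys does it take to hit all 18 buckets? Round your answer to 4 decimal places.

62.9119

After k distinct buckets have appeared, the next key gives a new one with probability (18-k)/18, so the expected wait for the (k+1)-th is 18/(18-k).
E[T] = 18/18 + 18/17 + 18/16 + ... + 18/2 + 18/1 = 18·H_{18}.
H_{18} = 3.49511, so E[T] = 62.91195.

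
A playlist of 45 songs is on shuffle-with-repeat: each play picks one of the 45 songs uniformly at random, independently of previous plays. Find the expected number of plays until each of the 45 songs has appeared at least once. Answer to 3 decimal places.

The wait to go from k to k+1 distinct songs is geometric with mean 45/(45-k).
E[T] = 45/45 + 45/44 + 45/43 + ... + 45/2 + 45/1 = 45·H_{45}.
H_{45} = 4.3949, so E[T] = 197.7727.

197.773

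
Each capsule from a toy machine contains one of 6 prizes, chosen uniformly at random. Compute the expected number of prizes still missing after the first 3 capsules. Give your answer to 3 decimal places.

3.472

For each prize, P(unseen after 3) = (5/6)^3 = 0.5787.
By linearity of expectation, E[unseen] = 6·(5/6)^3 = 3.4722.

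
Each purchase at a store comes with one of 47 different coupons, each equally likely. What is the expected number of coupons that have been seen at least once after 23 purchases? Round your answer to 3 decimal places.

18.340

For each coupon, P(seen in 23 purchases) = 1 - (46/47)^23 = 0.3902.
By linearity of expectation, E[distinct seen] = 47·(1 - (46/47)^23) = 18.3399.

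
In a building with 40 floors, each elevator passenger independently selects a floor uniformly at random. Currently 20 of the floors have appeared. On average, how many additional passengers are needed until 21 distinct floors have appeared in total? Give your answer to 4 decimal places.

The wait to go from k to k+1 distinct floors is geometric with mean 40/(40-k).
Only the k = 20 term is needed: E = 40/20 = 2.00000.

2.0000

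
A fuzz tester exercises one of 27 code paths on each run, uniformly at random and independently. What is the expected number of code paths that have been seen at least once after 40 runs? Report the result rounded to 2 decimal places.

21.03

For each code path, P(seen in 40 runs) = 1 - (26/27)^40 = 0.779.
By linearity of expectation, E[distinct seen] = 27·(1 - (26/27)^40) = 21.033.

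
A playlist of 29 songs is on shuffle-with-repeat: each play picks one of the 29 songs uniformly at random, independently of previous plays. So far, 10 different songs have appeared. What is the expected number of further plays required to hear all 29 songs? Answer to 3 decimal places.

The wait to go from k to k+1 distinct songs is geometric with mean 29/(29-k).
Sum over k = 10,...,28: E = 29/19 + 29/18 + 29/17 + ... + 29/2 + 29/1 = 102.8845.

102.884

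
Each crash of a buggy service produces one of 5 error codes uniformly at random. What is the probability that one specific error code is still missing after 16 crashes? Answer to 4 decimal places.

On each crash the fixed error code fails to appear with probability 4/5.
P(still missing after 16) = (4/5)^16 = 0.02815.

0.0281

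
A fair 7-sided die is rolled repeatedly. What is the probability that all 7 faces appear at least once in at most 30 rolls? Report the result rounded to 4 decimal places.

Let A_i be the event that face i is missing after 30 rolls. By inclusion–exclusion on the A_i,
P(all seen) = Σ_{j=0}^{7} (-1)^j C(7,j)((7-j)/7)^30
= 1.00000 - 0.06866 + 0.00087 - 0.00000 + 0.00000 - 0.00000 + 0.00000 - 0.00000
= 0.93221.

0.9322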